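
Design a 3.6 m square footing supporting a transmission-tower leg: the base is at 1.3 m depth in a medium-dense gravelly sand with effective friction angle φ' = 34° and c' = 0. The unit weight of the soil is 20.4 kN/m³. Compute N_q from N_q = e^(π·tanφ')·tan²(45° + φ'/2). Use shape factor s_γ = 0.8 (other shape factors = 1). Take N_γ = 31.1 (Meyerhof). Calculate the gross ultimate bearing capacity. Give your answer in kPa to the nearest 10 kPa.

tan34° = 0.6745, so N_q = e^(π×0.6745)·tan²(62°) = 8.323 × 3.537 = 29.44.
q = γ·D_f = 20.4 × 1.3 = 26.52 kPa.
q·N_q = 26.52 × 29.44 = 780.74 kPa
0.5·γ·B·N_γ·s_γ = 0.5 × 20.4 × 3.6 × 31.1 × 0.8 = 913.59 kPa
q_ult = 780.74 + 913.59 = 1694.3 kPa.

q_ult ≈ 1690 kPa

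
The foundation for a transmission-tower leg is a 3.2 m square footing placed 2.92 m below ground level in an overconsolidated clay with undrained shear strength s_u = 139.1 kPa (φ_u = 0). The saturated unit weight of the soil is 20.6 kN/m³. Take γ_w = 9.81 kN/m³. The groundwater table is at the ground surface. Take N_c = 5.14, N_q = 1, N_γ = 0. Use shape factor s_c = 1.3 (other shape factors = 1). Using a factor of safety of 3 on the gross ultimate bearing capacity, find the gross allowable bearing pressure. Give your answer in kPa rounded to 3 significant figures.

q_all ≈ 320 kPa

γ' = 20.6 − 9.81 = 10.79 kN/m³ (submerged throughout). q = 10.79 × 2.92 = 31.507 kPa.
c·N_c·s_c = 139.1 × 5.14 × 1.3 = 929.47 kPa
q·N_q = 31.507 × 1 = 31.507 kPa
q_ult = 929.47 + 31.507 = 960.97 kPa.
q_all = 960.97 / 3 = 320.32 kPa.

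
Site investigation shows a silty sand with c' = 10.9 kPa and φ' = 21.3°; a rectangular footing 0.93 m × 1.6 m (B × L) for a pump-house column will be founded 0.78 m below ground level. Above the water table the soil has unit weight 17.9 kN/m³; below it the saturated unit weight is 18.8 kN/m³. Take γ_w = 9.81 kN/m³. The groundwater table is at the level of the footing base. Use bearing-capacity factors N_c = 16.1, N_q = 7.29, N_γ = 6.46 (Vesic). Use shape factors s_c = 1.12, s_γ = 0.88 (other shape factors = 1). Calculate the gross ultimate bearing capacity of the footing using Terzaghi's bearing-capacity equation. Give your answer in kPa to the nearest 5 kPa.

q = γ·D_f = 17.9 × 0.78 = 13.962 kPa.
For the ½γBN_γ term take γ' = 18.8 − 9.81 = 8.99 kN/m³ (soil below base is submerged).
c·N_c·s_c = 10.9 × 16.1 × 1.12 = 196.55 kPa
q·N_q = 13.962 × 7.29 = 101.78 kPa
0.5·γ·B·N_γ·s_γ = 0.5 × 8.99 × 0.93 × 6.46 × 0.88 = 23.764 kPa
q_ult = 196.55 + 101.78 + 23.764 = 322.1 kPa.

q_ult ≈ 320 kPa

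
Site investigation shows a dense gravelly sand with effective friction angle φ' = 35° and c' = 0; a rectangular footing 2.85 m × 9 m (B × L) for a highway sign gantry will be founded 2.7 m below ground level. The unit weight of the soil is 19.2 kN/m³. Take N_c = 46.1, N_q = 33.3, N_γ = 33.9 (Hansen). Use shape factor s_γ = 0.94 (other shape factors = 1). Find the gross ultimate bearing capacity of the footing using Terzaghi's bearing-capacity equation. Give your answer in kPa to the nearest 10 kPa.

q_ult ≈ 2600 kPa

Effective surcharge at the founding depth q = γ·D_f = 19.2 × 2.7 = 51.84 kPa.
q_ult = q·N_q + 0.5·γ·B·N_γ·s_γ
     = 51.84 × 33.3 + 0.5 × 19.2 × 2.85 × 33.9 × 0.94
     = 1726.3 + 871.85 = 2598.1 kPa.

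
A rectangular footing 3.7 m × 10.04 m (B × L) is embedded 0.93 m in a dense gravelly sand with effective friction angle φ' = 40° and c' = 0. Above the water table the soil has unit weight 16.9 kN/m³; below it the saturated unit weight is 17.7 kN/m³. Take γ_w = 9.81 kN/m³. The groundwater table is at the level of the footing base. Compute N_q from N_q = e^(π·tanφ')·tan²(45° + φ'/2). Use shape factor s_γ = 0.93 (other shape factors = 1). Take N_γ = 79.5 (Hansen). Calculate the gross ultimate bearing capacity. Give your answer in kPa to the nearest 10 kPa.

tan40° = 0.8391, so N_q = e^(π×0.8391)·tan²(65°) = 13.959 × 4.599 = 64.2.
q = γ·D_f = 16.9 × 0.93 = 15.717 kPa.
For the ½γBN_γ term take γ' = 17.7 − 9.81 = 7.89 kN/m³ (soil below base is submerged).
q·N_q = 15.717 × 64.195 = 1009 kPa
0.5·γ·B·N_γ·s_γ = 0.5 × 7.89 × 3.7 × 79.5 × 0.93 = 1079.2 kPa
q_ult = 1009 + 1079.2 = 2088.1 kPa.

q_ult ≈ 2090 kPa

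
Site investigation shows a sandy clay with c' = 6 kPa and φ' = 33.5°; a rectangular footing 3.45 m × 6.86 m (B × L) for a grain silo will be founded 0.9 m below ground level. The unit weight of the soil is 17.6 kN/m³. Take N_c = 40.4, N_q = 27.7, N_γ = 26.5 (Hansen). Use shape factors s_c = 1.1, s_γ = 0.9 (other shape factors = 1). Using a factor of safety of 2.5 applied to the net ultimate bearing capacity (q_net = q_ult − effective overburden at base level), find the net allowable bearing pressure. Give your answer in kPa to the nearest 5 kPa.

q_all(net) ≈ 565 kPa

q = γ·D_f = 17.6 × 0.9 = 15.84 kPa.
c·N_c·s_c = 6 × 40.4 × 1.1 = 266.64 kPa
q·N_q = 15.84 × 27.7 = 438.77 kPa
0.5·γ·B·N_γ·s_γ = 0.5 × 17.6 × 3.45 × 26.5 × 0.9 = 724.09 kPa
q_ult = 266.64 + 438.77 + 724.09 = 1429.5 kPa.
Net ultimate: q_net = 1429.5 − 15.84 = 1413.7 kPa.
q_all(net) = 1413.7 / 2.5 = 565.46 kPa.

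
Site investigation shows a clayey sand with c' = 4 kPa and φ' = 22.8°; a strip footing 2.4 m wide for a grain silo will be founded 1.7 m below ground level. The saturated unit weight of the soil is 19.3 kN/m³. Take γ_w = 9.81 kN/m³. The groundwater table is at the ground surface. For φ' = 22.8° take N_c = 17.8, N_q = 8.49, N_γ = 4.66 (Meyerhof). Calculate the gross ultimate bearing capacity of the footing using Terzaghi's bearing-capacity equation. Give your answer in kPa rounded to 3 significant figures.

q_ult ≈ 261 kPa

With the water table at the surface the whole profile is submerged: γ' = 19.3 − 9.81 = 9.49 kN/m³, so q = γ'·D_f = 16.133 kPa; the same γ' applies in the ½γBN_γ term.
q_ult = c·N_c + q·N_q + 0.5·γ·B·N_γ
     = 4 × 17.8 + 16.133 × 8.49 + 0.5 × 9.49 × 2.4 × 4.66
     = 71.2 + 136.97 + 53.068 = 261.24 kPa.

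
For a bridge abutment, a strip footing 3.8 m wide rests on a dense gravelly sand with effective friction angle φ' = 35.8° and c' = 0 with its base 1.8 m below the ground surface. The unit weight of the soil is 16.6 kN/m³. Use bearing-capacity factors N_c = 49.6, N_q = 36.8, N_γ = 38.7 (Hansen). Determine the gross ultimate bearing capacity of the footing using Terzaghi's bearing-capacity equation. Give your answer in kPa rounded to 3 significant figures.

q_ult ≈ 2320 kPa

q = γ·D_f = 16.6 × 1.8 = 29.88 kPa.
q·N_q = 29.88 × 36.8 = 1099.6 kPa
0.5·γ·B·N_γ = 0.5 × 16.6 × 3.8 × 38.7 = 1220.6 kPa
q_ult = 1099.6 + 1220.6 = 2320.2 kPa.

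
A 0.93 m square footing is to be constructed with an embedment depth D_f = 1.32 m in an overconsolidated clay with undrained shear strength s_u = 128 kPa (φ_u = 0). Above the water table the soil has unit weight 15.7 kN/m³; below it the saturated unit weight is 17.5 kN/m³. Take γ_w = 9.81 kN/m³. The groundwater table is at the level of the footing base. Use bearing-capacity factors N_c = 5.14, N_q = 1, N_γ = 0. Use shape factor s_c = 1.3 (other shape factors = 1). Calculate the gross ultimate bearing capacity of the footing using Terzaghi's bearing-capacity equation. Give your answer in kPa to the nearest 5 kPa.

q = γ·D_f = 15.7 × 1.32 = 20.724 kPa.
c·N_c·s_c = 128 × 5.14 × 1.3 = 855.3 kPa
q·N_q = 20.724 × 1 = 20.724 kPa
q_ult = 855.3 + 20.724 = 876.02 kPa.

q_ult ≈ 875 kPa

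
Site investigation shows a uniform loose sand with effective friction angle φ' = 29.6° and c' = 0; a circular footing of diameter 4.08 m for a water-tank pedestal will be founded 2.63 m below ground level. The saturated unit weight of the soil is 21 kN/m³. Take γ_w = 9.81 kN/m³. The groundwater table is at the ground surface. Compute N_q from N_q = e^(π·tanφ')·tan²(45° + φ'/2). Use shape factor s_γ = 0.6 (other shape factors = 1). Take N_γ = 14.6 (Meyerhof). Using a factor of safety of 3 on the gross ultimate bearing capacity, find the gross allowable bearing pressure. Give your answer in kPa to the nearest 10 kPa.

q_all ≈ 240 kPa

N_q = e^(π·tan29.6°)·tan²(59.8°) = 17.59.
Water table at ground surface, so effective unit weight γ' = 21 − 9.81 = 11.19 kN/m³ is used throughout; overburden q = 11.19 × 2.63 = 29.43 kPa; the same γ' applies in the ½γBN_γ term.
Surcharge term q·N_q = 29.43 × 17.588 = 517.6 kPa; self-weight term 0.5·γ·B·N_γ·s_γ = 0.5 × 11.19 × 4.08 × 14.6 × 0.6 = 199.97 kPa.
q_ult = 517.6 + 199.97 = 717.57 kPa.
q_all = 717.57 / 3 = 239.19 kPa.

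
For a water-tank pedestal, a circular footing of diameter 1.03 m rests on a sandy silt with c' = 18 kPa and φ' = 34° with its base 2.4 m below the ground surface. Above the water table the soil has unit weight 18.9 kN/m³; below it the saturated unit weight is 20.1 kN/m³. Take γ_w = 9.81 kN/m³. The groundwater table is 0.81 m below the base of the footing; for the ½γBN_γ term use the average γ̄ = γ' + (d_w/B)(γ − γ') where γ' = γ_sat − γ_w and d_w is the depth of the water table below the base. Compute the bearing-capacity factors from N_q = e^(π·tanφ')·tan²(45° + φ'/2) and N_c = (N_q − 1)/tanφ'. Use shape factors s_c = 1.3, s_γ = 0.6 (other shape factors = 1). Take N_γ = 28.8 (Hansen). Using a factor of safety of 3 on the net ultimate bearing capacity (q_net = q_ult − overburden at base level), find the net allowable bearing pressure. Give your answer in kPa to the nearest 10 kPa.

N_q = e^(π·tan34°)·tan²(62°) = 29.44; N_c = (N_q − 1)/tanφ' = 42.16.
q = γ·D_f = 18.9 × 2.4 = 45.36 kPa.
γ' = 10.29 kN/m³; averaging over the depth B below the base, γ̄ = γ' + (d_w/B)(γ − γ') = 17.061 kN/m³.
c·N_c·s_c = 18 × 42.164 × 1.3 = 986.63 kPa
q·N_q = 45.36 × 29.44 = 1335.4 kPa
0.5·γ·B·N_γ·s_γ = 0.5 × 17.061 × 1.03 × 28.8 × 0.6 = 151.83 kPa
q_ult = 986.63 + 1335.4 + 151.83 = 2473.8 kPa.
q_net = 2473.8 − 45.36 = 2428.5 kPa.
q_all(net) = 2428.5 / 3 = 809.5 kPa.

q_all(net) ≈ 810 kPa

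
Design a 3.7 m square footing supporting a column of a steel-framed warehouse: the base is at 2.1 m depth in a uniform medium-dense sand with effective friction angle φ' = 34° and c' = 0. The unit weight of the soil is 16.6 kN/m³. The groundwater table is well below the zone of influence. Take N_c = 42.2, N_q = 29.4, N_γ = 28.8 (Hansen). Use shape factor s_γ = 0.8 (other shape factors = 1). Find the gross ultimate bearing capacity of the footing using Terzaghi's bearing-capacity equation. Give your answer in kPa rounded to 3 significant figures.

q_ult ≈ 1730 kPa

Effective surcharge at the founding depth q = γ·D_f = 16.6 × 2.1 = 34.86 kPa.
q_ult = q·N_q + 0.5·γ·B·N_γ·s_γ
     = 34.86 × 29.4 + 0.5 × 16.6 × 3.7 × 28.8 × 0.8
     = 1024.9 + 707.56 = 1732.4 kPa.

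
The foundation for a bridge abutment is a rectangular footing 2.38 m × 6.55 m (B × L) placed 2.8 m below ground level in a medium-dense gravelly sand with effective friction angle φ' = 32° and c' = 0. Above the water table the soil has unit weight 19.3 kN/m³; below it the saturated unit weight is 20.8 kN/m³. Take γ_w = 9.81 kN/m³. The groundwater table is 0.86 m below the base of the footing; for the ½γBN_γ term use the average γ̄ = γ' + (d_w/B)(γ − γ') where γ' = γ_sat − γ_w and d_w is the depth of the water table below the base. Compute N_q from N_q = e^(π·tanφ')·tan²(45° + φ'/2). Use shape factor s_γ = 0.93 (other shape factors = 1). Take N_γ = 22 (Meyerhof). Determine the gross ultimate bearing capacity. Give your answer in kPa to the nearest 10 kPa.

tan32° = 0.6249, so N_q = e^(π×0.6249)·tan²(61°) = 7.121 × 3.255 = 23.18.
Effective surcharge at the founding depth q = γ·D_f = 19.3 × 2.8 = 54.04 kPa.
With d_w = 0.86 m < B, γ̄ = 10.99 + (0.86/2.38) × (19.3 − 10.99) = 13.993 kN/m³.
q_ult = q·N_q + 0.5·γ·B·N_γ·s_γ
     = 54.04 × 23.177 + 0.5 × 13.993 × 2.38 × 22 × 0.93
     = 1252.5 + 340.69 = 1593.2 kPa.

q_ult ≈ 1590 kPa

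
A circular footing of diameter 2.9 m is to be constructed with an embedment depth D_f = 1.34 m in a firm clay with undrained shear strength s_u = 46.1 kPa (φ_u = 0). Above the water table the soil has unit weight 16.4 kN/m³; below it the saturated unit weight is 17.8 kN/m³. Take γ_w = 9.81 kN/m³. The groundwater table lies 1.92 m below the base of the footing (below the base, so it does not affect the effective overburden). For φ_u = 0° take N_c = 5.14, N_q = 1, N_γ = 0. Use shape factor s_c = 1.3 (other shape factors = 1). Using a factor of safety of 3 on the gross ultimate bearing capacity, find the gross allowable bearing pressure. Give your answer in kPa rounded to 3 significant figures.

q_all ≈ 110 kPa

Effective surcharge at the founding depth q = γ·D_f = 16.4 × 1.34 = 21.976 kPa.
q_ult = c·N_c·s_c + q·N_q
     = 46.1 × 5.14 × 1.3 + 21.976 × 1
     = 308.04 + 21.976 = 330.02 kPa.
q_all = 330.02 / 3 = 110.01 kPa.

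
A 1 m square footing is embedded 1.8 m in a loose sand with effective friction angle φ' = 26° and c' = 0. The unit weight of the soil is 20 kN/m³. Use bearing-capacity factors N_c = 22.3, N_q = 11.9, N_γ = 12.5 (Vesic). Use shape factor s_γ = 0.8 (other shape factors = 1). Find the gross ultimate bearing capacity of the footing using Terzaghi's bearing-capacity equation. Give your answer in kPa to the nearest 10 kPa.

q = γ·D_f = 20 × 1.8 = 36 kPa.
q·N_q = 36 × 11.9 = 428.4 kPa
0.5·γ·B·N_γ·s_γ = 0.5 × 20 × 1 × 12.5 × 0.8 = 100 kPa
q_ult = 428.4 + 100 = 528.4 kPa.

q_ult ≈ 530 kPa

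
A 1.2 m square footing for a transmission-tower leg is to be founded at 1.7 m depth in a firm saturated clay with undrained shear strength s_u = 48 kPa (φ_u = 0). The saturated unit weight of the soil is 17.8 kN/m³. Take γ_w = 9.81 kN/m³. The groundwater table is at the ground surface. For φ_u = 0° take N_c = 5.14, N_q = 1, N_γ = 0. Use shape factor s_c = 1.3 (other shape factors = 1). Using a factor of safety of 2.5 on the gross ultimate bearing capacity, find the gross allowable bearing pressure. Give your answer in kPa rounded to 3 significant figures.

q_all ≈ 134 kPa

With the water table at the surface the whole profile is submerged: γ' = 17.8 − 9.81 = 7.99 kN/m³, so q = γ'·D_f = 13.583 kPa.
q_ult = c·N_c·s_c + q·N_q
     = 48 × 5.14 × 1.3 + 13.583 × 1
     = 320.74 + 13.583 = 334.32 kPa.
q_all = 334.32 / 2.5 = 133.73 kPa.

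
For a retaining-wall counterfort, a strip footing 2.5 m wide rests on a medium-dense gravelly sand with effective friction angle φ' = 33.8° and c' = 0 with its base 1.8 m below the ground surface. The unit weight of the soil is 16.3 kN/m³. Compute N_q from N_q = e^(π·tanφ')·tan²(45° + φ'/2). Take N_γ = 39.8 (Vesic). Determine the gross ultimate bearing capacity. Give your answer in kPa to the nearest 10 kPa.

q_ult ≈ 1650 kPa

tan33.8° = 0.6694, so N_q = e^(π×0.6694)·tan²(61.9°) = 8.192 × 3.508 = 28.73.
q = γ·D_f = 16.3 × 1.8 = 29.34 kPa.
q·N_q = 29.34 × 28.732 = 843 kPa
0.5·γ·B·N_γ = 0.5 × 16.3 × 2.5 × 39.8 = 810.92 kPa
q_ult = 843 + 810.92 = 1653.9 kPa.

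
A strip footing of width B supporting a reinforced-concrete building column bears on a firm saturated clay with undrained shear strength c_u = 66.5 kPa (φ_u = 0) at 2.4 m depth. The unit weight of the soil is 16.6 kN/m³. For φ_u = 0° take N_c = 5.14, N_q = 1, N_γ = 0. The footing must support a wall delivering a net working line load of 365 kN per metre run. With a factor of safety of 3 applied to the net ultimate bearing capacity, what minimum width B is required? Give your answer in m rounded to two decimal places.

Effective surcharge at the founding depth q = γ·D_f = 16.6 × 2.4 = 39.84 kPa.
q_ult = c·N_c + q·N_q
     = 66.5 × 5.14 + 39.84 × 1
     = 341.81 + 39.84 = 381.65 kPa.
For φ = 0 the ½γBN_γ term vanishes, so q_ult is independent of B. q_net = 381.65 − 39.84 = 341.81 kPa; q_all(net) = 341.81/3 = 113.94 kPa.
Required width B = w / q_all(net) = 365 / 113.94 = 3.204 m.

B = 3.20 m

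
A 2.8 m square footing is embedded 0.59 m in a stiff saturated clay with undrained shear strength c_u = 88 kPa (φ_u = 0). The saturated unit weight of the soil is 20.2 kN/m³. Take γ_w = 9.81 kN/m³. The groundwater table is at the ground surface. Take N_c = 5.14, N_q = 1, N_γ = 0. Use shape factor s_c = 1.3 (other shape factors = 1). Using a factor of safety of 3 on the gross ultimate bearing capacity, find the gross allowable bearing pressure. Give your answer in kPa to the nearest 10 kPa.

With the water table at the surface the whole profile is submerged: γ' = 20.2 − 9.81 = 10.39 kN/m³, so q = γ'·D_f = 6.1301 kPa.
q_ult = c·N_c·s_c + q·N_q
     = 88 × 5.14 × 1.3 + 6.1301 × 1
     = 588.02 + 6.1301 = 594.15 kPa.
q_all = 594.15 / 3 = 198.05 kPa.

q_all ≈ 200 kPa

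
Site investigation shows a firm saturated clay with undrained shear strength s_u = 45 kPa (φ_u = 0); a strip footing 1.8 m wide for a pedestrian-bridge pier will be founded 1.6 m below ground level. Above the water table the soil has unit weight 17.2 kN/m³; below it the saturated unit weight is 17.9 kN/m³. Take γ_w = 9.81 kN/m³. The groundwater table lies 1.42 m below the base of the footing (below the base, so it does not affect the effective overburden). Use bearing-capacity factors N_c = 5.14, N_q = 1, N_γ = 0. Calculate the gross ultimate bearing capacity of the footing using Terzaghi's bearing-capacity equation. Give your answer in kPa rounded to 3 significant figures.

q_ult ≈ 259 kPa

q = γ·D_f = 17.2 × 1.6 = 27.52 kPa.
c·N_c = 45 × 5.14 = 231.3 kPa
q·N_q = 27.52 × 1 = 27.52 kPa
q_ult = 231.3 + 27.52 = 258.82 kPa.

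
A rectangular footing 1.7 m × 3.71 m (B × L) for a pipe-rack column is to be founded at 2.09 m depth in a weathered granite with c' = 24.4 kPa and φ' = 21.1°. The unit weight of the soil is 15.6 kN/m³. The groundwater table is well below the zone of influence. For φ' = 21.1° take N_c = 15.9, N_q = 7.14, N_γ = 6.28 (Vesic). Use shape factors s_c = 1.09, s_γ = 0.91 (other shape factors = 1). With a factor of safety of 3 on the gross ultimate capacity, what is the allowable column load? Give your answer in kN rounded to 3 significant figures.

q = γ·D_f = 15.6 × 2.09 = 32.604 kPa.
c·N_c·s_c = 24.4 × 15.9 × 1.09 = 422.88 kPa
q·N_q = 32.604 × 7.14 = 232.79 kPa
0.5·γ·B·N_γ·s_γ = 0.5 × 15.6 × 1.7 × 6.28 × 0.91 = 75.778 kPa
q_ult = 422.88 + 232.79 + 75.778 = 731.45 kPa.
Gross allowable pressure q_all = 731.45 / 3 = 243.82 kPa.
Footing area = 6.307 m², so allowable column load = 243.82 × 6.307 = 1537.7 kN.

P_all ≈ 1540 kN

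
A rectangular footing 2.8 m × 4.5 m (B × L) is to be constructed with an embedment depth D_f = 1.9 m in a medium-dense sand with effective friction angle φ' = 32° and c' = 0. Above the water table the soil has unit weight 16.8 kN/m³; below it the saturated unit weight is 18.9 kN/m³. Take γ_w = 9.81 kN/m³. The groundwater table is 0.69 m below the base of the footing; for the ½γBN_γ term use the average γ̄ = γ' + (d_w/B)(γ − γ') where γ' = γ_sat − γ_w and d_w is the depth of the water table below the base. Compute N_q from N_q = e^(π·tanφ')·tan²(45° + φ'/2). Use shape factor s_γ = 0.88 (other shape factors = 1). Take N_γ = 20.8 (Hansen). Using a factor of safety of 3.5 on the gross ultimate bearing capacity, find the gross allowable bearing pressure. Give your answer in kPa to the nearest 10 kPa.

N_q = e^(π·tan32°)·tan²(61°) = 23.18.
q = γ·D_f = 16.8 × 1.9 = 31.92 kPa.
γ' = 9.09 kN/m³; averaging over the depth B below the base, γ̄ = γ' + (d_w/B)(γ − γ') = 10.99 kN/m³.
q·N_q = 31.92 × 23.177 = 739.8 kPa
0.5·γ·B·N_γ·s_γ = 0.5 × 10.99 × 2.8 × 20.8 × 0.88 = 281.62 kPa
q_ult = 739.8 + 281.62 = 1021.4 kPa.
q_all = 1021.4 / 3.5 = 291.84 kPa.

q_all ≈ 290 kPa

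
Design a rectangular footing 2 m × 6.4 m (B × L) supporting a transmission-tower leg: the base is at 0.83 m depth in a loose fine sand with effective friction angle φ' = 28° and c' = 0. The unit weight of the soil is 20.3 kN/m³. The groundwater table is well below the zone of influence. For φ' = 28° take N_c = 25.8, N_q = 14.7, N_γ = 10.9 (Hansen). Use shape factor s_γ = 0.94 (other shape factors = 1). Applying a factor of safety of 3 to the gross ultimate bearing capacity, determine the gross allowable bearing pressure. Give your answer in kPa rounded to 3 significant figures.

q = γ·D_f = 20.3 × 0.83 = 16.849 kPa.
q·N_q = 16.849 × 14.7 = 247.68 kPa
0.5·γ·B·N_γ·s_γ = 0.5 × 20.3 × 2 × 10.9 × 0.94 = 207.99 kPa
q_ult = 247.68 + 207.99 = 455.67 kPa.
q_all = q_ult / FS = 455.67 / 3 = 151.89 kPa.

q_all ≈ 152 kPa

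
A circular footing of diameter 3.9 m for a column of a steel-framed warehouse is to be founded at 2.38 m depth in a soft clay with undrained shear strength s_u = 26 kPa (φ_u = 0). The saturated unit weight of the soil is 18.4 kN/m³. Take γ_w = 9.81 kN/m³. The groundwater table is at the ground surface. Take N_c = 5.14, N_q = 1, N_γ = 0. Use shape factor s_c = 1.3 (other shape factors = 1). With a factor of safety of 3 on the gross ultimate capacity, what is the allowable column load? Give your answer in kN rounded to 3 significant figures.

P_all ≈ 773 kN

With the water table at the surface the whole profile is submerged: γ' = 18.4 − 9.81 = 8.59 kN/m³, so q = γ'·D_f = 20.444 kPa.
q_ult = c·N_c·s_c + q·N_q
     = 26 × 5.14 × 1.3 + 20.444 × 1
     = 173.73 + 20.444 = 194.18 kPa.
Gross allowable pressure q_all = 194.18 / 3 = 64.725 kPa.
Footing area = 11.9459 m², so allowable column load = 64.725 × 11.9459 = 773.2 kN.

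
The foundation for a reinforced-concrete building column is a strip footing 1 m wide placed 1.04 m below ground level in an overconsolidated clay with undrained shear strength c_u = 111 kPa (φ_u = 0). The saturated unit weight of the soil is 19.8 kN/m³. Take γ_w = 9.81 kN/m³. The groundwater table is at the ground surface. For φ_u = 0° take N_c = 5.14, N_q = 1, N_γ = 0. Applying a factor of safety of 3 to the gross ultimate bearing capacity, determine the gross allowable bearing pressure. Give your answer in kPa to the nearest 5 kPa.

q_all ≈ 195 kPa

γ' = 19.8 − 9.81 = 9.99 kN/m³ (submerged throughout). q = 9.99 × 1.04 = 10.39 kPa.
c·N_c = 111 × 5.14 = 570.54 kPa
q·N_q = 10.39 × 1 = 10.39 kPa
q_ult = 570.54 + 10.39 = 580.93 kPa.
q_all = q_ult / FS = 580.93 / 3 = 193.64 kPa.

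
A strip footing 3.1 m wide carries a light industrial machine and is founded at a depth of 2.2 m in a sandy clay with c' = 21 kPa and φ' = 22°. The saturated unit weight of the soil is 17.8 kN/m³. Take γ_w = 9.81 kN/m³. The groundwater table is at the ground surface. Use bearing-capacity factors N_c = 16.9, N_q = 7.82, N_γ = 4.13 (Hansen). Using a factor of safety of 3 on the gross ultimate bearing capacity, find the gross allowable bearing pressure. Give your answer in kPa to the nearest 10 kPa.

q_all ≈ 180 kPa

Water table at ground surface, so effective unit weight γ' = 17.8 − 9.81 = 7.99 kN/m³ is used throughout; overburden q = 7.99 × 2.2 = 17.578 kPa; the same γ' applies in the ½γBN_γ term.
Cohesion term c·N_c = 21 × 16.9 = 354.9 kPa; surcharge term q·N_q = 17.578 × 7.82 = 137.46 kPa; self-weight term 0.5·γ·B·N_γ = 0.5 × 7.99 × 3.1 × 4.13 = 51.148 kPa.
q_ult = 354.9 + 137.46 + 51.148 = 543.51 kPa.
q_all = 543.51 / 3 = 181.17 kPa.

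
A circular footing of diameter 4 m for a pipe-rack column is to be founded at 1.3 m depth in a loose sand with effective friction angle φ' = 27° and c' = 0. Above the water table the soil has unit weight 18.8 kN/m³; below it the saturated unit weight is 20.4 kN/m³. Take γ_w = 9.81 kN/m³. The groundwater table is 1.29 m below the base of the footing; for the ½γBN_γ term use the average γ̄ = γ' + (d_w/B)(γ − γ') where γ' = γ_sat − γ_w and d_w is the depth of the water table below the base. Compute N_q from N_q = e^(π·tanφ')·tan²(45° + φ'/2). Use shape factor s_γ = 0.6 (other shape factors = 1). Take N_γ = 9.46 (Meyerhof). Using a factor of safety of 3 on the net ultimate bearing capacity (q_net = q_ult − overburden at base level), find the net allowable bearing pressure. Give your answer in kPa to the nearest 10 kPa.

q_all(net) ≈ 150 kPa

N_q = e^(π·tan27°)·tan²(58.5°) = 13.2.
q = γ·D_f = 18.8 × 1.3 = 24.44 kPa.
γ' = 10.59 kN/m³; averaging over the depth B below the base, γ̄ = γ' + (d_w/B)(γ − γ') = 13.238 kN/m³.
q·N_q = 24.44 × 13.199 = 322.59 kPa
0.5·γ·B·N_γ·s_γ = 0.5 × 13.238 × 4 × 9.46 × 0.6 = 150.27 kPa
q_ult = 322.59 + 150.27 = 472.86 kPa.
q_net = 472.86 − 24.44 = 448.42 kPa.
q_all(net) = 448.42 / 3 = 149.47 kPa.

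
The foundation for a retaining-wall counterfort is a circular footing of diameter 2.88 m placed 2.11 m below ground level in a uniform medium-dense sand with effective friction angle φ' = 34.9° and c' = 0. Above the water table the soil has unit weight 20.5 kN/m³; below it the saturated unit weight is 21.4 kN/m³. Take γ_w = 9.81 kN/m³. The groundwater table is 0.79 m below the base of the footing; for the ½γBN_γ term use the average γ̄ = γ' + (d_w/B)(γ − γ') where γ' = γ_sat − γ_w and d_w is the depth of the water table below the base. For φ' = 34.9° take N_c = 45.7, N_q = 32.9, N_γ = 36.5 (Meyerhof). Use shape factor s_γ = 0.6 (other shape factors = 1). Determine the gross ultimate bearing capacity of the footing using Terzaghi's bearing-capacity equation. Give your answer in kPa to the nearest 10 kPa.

q = γ·D_f = 20.5 × 2.11 = 43.255 kPa.
γ' = 11.59 kN/m³; averaging over the depth B below the base, γ̄ = γ' + (d_w/B)(γ − γ') = 14.034 kN/m³.
q·N_q = 43.255 × 32.9 = 1423.1 kPa
0.5·γ·B·N_γ·s_γ = 0.5 × 14.034 × 2.88 × 36.5 × 0.6 = 442.58 kPa
q_ult = 1423.1 + 442.58 = 1865.7 kPa.

q_ult ≈ 1870 kPa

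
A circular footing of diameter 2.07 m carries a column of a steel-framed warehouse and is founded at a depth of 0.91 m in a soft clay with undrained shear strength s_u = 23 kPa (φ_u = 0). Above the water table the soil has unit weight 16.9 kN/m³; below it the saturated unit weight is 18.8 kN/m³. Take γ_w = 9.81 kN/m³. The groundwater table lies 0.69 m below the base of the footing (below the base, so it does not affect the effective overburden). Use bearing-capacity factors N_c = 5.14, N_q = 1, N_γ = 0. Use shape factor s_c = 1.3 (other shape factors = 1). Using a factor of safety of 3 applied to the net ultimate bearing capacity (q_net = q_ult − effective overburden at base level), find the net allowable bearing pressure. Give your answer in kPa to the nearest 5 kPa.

Overburden at base level: q = 16.9 × 0.91 = 15.379 kPa.
Cohesion term c·N_c·s_c = 23 × 5.14 × 1.3 = 153.69 kPa; surcharge term q·N_q = 15.379 × 1 = 15.379 kPa.
q_ult = 153.69 + 15.379 = 169.06 kPa.
Net ultimate: q_net = 169.06 − 15.379 = 153.69 kPa.
q_all(net) = 153.69 / 3 = 51.229 kPa.

q_all(net) ≈ 50 kPa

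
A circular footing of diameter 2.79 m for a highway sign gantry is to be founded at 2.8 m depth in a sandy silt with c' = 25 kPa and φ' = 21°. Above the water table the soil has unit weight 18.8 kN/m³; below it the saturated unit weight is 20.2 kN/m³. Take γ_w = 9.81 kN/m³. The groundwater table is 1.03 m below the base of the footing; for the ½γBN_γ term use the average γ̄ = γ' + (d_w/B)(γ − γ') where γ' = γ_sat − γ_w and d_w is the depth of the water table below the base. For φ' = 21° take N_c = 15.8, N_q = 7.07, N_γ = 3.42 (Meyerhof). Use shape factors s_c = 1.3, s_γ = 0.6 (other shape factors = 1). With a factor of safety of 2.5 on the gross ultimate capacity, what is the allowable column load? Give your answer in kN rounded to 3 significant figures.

Effective surcharge at the founding depth q = γ·D_f = 18.8 × 2.8 = 52.64 kPa.
With d_w = 1.03 m < B, γ̄ = 10.39 + (1.03/2.79) × (18.8 − 10.39) = 13.495 kN/m³.
q_ult = c·N_c·s_c + q·N_q + 0.5·γ·B·N_γ·s_γ
     = 25 × 15.8 × 1.3 + 52.64 × 7.07 + 0.5 × 13.495 × 2.79 × 3.42 × 0.6
     = 513.5 + 372.16 + 38.629 = 924.29 kPa.
Gross allowable pressure q_all = 924.29 / 2.5 = 369.72 kPa.
Footing area = 6.1136 m², so allowable column load = 369.72 × 6.1136 = 2260.3 kN.

P_all ≈ 2260 kN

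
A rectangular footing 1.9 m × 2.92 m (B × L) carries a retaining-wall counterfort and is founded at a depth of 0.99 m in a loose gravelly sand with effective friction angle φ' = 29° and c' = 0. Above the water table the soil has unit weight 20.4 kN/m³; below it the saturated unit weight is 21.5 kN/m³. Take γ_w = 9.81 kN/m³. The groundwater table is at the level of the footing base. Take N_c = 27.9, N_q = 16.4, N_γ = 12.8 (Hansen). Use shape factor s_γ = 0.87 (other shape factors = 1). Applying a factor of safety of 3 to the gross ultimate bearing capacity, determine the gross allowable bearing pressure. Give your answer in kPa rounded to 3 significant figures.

q = γ·D_f = 20.4 × 0.99 = 20.196 kPa.
For the ½γBN_γ term take γ' = 21.5 − 9.81 = 11.69 kN/m³ (soil below base is submerged).
q·N_q = 20.196 × 16.4 = 331.21 kPa
0.5·γ·B·N_γ·s_γ = 0.5 × 11.69 × 1.9 × 12.8 × 0.87 = 123.67 kPa
q_ult = 331.21 + 123.67 = 454.89 kPa.
q_all = q_ult / FS = 454.89 / 3 = 151.63 kPa.

q_all ≈ 152 kPa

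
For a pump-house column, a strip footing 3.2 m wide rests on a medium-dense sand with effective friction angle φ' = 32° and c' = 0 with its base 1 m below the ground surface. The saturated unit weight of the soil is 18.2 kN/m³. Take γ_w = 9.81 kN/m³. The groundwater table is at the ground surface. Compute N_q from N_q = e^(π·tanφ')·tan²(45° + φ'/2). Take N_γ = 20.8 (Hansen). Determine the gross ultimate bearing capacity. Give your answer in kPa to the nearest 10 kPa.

q_ult ≈ 470 kPa

tan32° = 0.6249, so N_q = e^(π×0.6249)·tan²(61°) = 7.121 × 3.255 = 23.18.
Water table at ground surface, so effective unit weight γ' = 18.2 − 9.81 = 8.39 kN/m³ is used throughout; overburden q = 8.39 × 1 = 8.39 kPa; the same γ' applies in the ½γBN_γ term.
Surcharge term q·N_q = 8.39 × 23.177 = 194.45 kPa; self-weight term 0.5·γ·B·N_γ = 0.5 × 8.39 × 3.2 × 20.8 = 279.22 kPa.
q_ult = 194.45 + 279.22 = 473.67 kPa.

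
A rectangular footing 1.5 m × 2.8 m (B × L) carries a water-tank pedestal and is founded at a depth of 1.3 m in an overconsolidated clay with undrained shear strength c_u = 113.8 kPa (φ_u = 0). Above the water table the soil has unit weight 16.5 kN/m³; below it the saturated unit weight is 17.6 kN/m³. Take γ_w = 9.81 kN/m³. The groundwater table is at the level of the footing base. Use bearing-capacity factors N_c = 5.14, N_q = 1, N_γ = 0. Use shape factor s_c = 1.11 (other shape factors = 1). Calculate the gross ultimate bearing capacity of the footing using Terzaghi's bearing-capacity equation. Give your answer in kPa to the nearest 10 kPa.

q_ult ≈ 670 kPa

Overburden at base level: q = 16.5 × 1.3 = 21.45 kPa.
Cohesion term c·N_c·s_c = 113.8 × 5.14 × 1.11 = 649.27 kPa; surcharge term q·N_q = 21.45 × 1 = 21.45 kPa.
q_ult = 649.27 + 21.45 = 670.72 kPa.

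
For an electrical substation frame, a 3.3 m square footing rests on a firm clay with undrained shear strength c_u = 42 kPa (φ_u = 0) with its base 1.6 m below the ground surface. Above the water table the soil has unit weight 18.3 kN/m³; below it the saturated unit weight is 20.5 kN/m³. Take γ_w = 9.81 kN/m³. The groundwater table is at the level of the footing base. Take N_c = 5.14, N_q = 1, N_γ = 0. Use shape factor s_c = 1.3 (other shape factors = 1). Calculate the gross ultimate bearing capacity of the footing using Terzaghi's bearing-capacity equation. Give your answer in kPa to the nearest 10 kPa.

q_ult ≈ 310 kPa

Overburden at base level: q = 18.3 × 1.6 = 29.28 kPa.
Cohesion term c·N_c·s_c = 42 × 5.14 × 1.3 = 280.64 kPa; surcharge term q·N_q = 29.28 × 1 = 29.28 kPa.
q_ult = 280.64 + 29.28 = 309.92 kPa.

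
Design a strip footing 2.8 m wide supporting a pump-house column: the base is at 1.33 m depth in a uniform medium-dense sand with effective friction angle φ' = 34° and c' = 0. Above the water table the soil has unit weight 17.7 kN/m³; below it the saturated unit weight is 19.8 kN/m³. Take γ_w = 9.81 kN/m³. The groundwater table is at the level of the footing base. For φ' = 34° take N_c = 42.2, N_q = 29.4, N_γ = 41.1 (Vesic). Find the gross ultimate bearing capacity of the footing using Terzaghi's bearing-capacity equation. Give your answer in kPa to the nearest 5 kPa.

Overburden at base level: q = 17.7 × 1.33 = 23.541 kPa.
Below the base the soil is submerged, so the ½γBN_γ term uses γ' = 19.8 − 9.81 = 9.99 kN/m³.
Surcharge term q·N_q = 23.541 × 29.4 = 692.11 kPa; self-weight term 0.5·γ·B·N_γ = 0.5 × 9.99 × 2.8 × 41.1 = 574.82 kPa.
q_ult = 692.11 + 574.82 = 1266.9 kPa.

q_ult ≈ 1265 kPa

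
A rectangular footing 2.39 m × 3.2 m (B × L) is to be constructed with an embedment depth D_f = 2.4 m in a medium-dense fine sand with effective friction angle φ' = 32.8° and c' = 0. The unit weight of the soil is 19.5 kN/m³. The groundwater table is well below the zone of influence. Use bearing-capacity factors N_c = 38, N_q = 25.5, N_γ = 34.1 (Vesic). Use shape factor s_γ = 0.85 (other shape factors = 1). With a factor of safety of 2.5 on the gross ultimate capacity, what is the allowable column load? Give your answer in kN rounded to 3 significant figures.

Overburden at base level: q = 19.5 × 2.4 = 46.8 kPa.
Surcharge term q·N_q = 46.8 × 25.5 = 1193.4 kPa; self-weight term 0.5·γ·B·N_γ·s_γ = 0.5 × 19.5 × 2.39 × 34.1 × 0.85 = 675.42 kPa.
q_ult = 1193.4 + 675.42 = 1868.8 kPa.
Gross allowable pressure q_all = 1868.8 / 2.5 = 747.53 kPa.
Footing area = 7.648 m², so allowable column load = 747.53 × 7.648 = 5717.1 kN.

P_all ≈ 5720 kN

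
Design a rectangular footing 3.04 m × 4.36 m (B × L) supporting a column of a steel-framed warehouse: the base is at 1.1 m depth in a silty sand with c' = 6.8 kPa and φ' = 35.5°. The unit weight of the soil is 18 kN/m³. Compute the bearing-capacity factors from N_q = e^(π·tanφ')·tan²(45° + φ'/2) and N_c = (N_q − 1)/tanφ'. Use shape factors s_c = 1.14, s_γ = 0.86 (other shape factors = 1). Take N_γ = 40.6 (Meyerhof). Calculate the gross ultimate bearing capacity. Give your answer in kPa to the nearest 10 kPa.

q_ult ≈ 2030 kPa

tan35.5° = 0.7133, so N_q = e^(π×0.7133)·tan²(62.75°) = 9.402 × 3.77 = 35.44.
N_c = (35.44 − 1)/tan35.5° = 48.29.
Effective surcharge at the founding depth q = γ·D_f = 18 × 1.1 = 19.8 kPa.
q_ult = c·N_c·s_c + q·N_q + 0.5·γ·B·N_γ·s_γ
     = 6.8 × 48.287 × 1.14 + 19.8 × 35.443 + 0.5 × 18 × 3.04 × 40.6 × 0.86
     = 374.32 + 701.77 + 955.3 = 2031.4 kPa.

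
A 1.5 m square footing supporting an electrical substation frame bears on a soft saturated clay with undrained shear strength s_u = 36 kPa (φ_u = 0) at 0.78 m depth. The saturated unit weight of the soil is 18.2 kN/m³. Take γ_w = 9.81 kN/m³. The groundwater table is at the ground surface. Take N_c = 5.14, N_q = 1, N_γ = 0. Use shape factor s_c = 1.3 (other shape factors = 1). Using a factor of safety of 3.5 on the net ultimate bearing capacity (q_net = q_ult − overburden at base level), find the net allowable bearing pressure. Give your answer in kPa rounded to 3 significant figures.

Water table at ground surface, so effective unit weight γ' = 18.2 − 9.81 = 8.39 kN/m³ is used throughout; overburden q = 8.39 × 0.78 = 6.5442 kPa.
Cohesion term c·N_c·s_c = 36 × 5.14 × 1.3 = 240.55 kPa; surcharge term q·N_q = 6.5442 × 1 = 6.5442 kPa.
q_ult = 240.55 + 6.5442 = 247.1 kPa.
q_net = 247.1 − 6.5442 = 240.55 kPa.
q_all(net) = 240.55 / 3.5 = 68.729 kPa.

q_all(net) ≈ 68.7 kPa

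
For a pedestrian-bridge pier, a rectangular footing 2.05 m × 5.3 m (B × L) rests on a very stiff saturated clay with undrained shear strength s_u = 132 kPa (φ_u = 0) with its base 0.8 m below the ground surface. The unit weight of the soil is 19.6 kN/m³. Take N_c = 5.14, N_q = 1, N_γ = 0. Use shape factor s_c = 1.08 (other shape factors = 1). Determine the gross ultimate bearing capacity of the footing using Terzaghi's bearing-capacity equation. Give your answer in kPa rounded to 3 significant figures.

Overburden at base level: q = 19.6 × 0.8 = 15.68 kPa.
Cohesion term c·N_c·s_c = 132 × 5.14 × 1.08 = 732.76 kPa; surcharge term q·N_q = 15.68 × 1 = 15.68 kPa.
q_ult = 732.76 + 15.68 = 748.44 kPa.

q_ult ≈ 748 kPa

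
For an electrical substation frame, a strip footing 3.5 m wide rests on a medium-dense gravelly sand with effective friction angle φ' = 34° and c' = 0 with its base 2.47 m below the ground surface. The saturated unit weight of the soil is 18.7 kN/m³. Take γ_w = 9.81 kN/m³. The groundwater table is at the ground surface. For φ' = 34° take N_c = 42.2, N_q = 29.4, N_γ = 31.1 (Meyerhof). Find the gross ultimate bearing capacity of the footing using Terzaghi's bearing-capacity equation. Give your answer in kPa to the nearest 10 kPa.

q_ult ≈ 1130 kPa

With the water table at the surface the whole profile is submerged: γ' = 18.7 − 9.81 = 8.89 kN/m³, so q = γ'·D_f = 21.958 kPa; the same γ' applies in the ½γBN_γ term.
q_ult = q·N_q + 0.5·γ·B·N_γ
     = 21.958 × 29.4 + 0.5 × 8.89 × 3.5 × 31.1
     = 645.57 + 483.84 = 1129.4 kPa.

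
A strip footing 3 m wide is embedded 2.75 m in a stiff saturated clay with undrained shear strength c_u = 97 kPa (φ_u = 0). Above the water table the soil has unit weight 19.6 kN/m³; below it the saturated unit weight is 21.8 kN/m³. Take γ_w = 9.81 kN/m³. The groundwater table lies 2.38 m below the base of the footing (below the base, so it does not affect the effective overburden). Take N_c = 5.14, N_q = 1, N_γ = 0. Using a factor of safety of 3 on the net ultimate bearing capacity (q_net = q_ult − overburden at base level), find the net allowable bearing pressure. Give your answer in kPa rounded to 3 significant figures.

q_all(net) ≈ 166 kPa

q = γ·D_f = 19.6 × 2.75 = 53.9 kPa.
c·N_c = 97 × 5.14 = 498.58 kPa
q·N_q = 53.9 × 1 = 53.9 kPa
q_ult = 498.58 + 53.9 = 552.48 kPa.
q_net = 552.48 − 53.9 = 498.58 kPa.
q_all(net) = 498.58 / 3 = 166.19 kPa.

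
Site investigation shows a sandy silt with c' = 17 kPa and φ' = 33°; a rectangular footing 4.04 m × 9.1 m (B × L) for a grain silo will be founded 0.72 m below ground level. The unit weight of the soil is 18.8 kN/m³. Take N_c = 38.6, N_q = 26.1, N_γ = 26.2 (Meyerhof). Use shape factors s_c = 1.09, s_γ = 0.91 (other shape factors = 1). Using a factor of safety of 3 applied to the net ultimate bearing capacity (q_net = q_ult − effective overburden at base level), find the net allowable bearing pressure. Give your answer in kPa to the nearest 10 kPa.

q_all(net) ≈ 650 kPa

Overburden at base level: q = 18.8 × 0.72 = 13.536 kPa.
Cohesion term c·N_c·s_c = 17 × 38.6 × 1.09 = 715.26 kPa; surcharge term q·N_q = 13.536 × 26.1 = 353.29 kPa; self-weight term 0.5·γ·B·N_γ·s_γ = 0.5 × 18.8 × 4.04 × 26.2 × 0.91 = 905.42 kPa.
q_ult = 715.26 + 353.29 + 905.42 = 1974 kPa.
Net ultimate: q_net = 1974 − 13.536 = 1960.4 kPa.
q_all(net) = 1960.4 / 3 = 653.48 kPa.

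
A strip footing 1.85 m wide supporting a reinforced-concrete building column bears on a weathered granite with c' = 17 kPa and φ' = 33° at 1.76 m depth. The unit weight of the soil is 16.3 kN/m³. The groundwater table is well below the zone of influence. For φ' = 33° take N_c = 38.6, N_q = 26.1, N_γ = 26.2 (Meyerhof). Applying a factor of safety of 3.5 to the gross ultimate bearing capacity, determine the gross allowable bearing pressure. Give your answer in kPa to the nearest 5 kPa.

q_all ≈ 515 kPa

q = γ·D_f = 16.3 × 1.76 = 28.688 kPa.
c·N_c = 17 × 38.6 = 656.2 kPa
q·N_q = 28.688 × 26.1 = 748.76 kPa
0.5·γ·B·N_γ = 0.5 × 16.3 × 1.85 × 26.2 = 395.03 kPa
q_ult = 656.2 + 748.76 + 395.03 = 1800 kPa.
q_all = q_ult / FS = 1800 / 3.5 = 514.28 kPa.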